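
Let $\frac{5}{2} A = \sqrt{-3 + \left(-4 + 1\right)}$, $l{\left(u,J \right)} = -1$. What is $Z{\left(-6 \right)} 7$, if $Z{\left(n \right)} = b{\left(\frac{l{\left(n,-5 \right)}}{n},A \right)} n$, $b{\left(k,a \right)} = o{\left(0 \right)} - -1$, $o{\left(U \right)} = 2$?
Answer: $-126$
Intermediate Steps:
$A = \frac{2 i \sqrt{6}}{5}$ ($A = \frac{2 \sqrt{-3 + \left(-4 + 1\right)}}{5} = \frac{2 \sqrt{-3 - 3}}{5} = \frac{2 \sqrt{-6}}{5} = \frac{2 i \sqrt{6}}{5} \approx 0.9798 i$)
$b{\left(k,a \right)} = 3$ ($b{\left(k,a \right)} = 2 - -1 = 2 + 1 = 3$)
$Z{\left(n \right)} = 3 n$
$Z{\left(-6 \right)} 7 = 3 \left(-6\right) 7 = \left(-18\right) 7 = -126$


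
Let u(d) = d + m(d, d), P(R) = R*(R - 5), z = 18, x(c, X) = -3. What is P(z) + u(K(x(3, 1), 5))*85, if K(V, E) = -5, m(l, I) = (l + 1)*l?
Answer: 1509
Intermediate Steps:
m(l, I) = l*(1 + l) (m(l, I) = (1 + l)*l = l*(1 + l))
P(R) = R*(-5 + R)
u(d) = d + d*(1 + d)
P(z) + u(K(x(3, 1), 5))*85 = 18*(-5 + 18) - 5*(2 - 5)*85 = 18*13 - 5*(-3)*85 = 234 + 15*85 = 234 + 1275 = 1509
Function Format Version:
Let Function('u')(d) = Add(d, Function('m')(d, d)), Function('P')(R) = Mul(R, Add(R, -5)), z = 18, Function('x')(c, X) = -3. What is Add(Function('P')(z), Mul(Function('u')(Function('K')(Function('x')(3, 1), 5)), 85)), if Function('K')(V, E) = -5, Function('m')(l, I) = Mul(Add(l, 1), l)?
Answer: 1509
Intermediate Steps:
Function('m')(l, I) = Mul(l, Add(1, l)) (Function('m')(l, I) = Mul(Add(1, l), l) = Mul(l, Add(1, l)))
Function('P')(R) = Mul(R, Add(-5, R))
Function('u')(d) = Add(d, Mul(d, Add(1, d)))
Add(Function('P')(z), Mul(Function('u')(Function('K')(Function('x')(3, 1), 5)), 85)) = Add(Mul(18, Add(-5, 18)), Mul(Mul(-5, Add(2, -5)), 85)) = Add(Mul(18, 13), Mul(Mul(-5, -3), 85)) = Add(234, Mul(15, 85)) = Add(234, 1275) = 1509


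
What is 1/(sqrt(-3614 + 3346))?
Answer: -I*sqrt(67)/134 ≈ -0.061085*I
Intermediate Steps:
1/(sqrt(-3614 + 3346)) = 1/(sqrt(-268)) = 1/(2*I*sqrt(67)) = -I*sqrt(67)/134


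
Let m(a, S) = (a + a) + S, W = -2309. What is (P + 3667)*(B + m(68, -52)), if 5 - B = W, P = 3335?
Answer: 16790796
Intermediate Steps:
B = 2314 (B = 5 - 1*(-2309) = 5 + 2309 = 2314)
m(a, S) = S + 2*a (m(a, S) = 2*a + S = S + 2*a)
(P + 3667)*(B + m(68, -52)) = (3335 + 3667)*(2314 + (-52 + 2*68)) = 7002*(2314 + (-52 + 136)) = 7002*(2314 + 84) = 7002*2398 = 16790796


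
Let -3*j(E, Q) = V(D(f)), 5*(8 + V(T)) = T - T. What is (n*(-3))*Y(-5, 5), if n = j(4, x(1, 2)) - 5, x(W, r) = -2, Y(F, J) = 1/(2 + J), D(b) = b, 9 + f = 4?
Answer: 1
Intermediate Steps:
f = -5 (f = -9 + 4 = -5)
V(T) = -8 (V(T) = -8 + (T - T)/5 = -8 + (1/5)*0 = -8 + 0 = -8)
j(E, Q) = 8/3 (j(E, Q) = -1/3*(-8) = 8/3)
n = -7/3 (n = 8/3 - 5 = -7/3 ≈ -2.3333)
(n*(-3))*Y(-5, 5) = (-7/3*(-3))/(2 + 5) = 7/7 = 7*(1/7) = 1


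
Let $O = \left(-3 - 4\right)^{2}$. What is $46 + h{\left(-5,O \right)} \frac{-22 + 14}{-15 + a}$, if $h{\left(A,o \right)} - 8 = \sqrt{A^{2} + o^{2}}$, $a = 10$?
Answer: $\frac{294}{5} + \frac{8 \sqrt{2426}}{5} \approx 137.61$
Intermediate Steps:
$O = 49$ ($O = \left(-7\right)^{2} = 49$)
$h{\left(A,o \right)} = 8 + \sqrt{A^{2} + o^{2}}$
$46 + h{\left(-5,O \right)} \frac{-22 + 14}{-15 + a} = 46 + \left(8 + \sqrt{\left(-5\right)^{2} + 49^{2}}\right) \frac{-22 + 14}{-15 + 10} = 46 + \left(8 + \sqrt{25 + 2401}\right) \left(- \frac{8}{-5}\right) = 46 + \left(8 + \sqrt{2426}\right) \left(\left(-8\right) \left(- \frac{1}{5}\right)\right) = 46 + \left(8 + \sqrt{2426}\right) \frac{8}{5} = 46 + \left(\frac{64}{5} + \frac{8 \sqrt{2426}}{5}\right) = \frac{294}{5} + \frac{8 \sqrt{2426}}{5}$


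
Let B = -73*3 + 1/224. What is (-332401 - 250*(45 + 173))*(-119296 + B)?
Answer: 10357865568459/224 ≈ 4.6240e+10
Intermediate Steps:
B = -49055/224 (B = -219 + 1/224 = -49055/224 ≈ -219.00)
(-332401 - 250*(45 + 173))*(-119296 + B) = (-332401 - 250*(45 + 173))*(-119296 - 49055/224) = (-332401 - 250*218)*(-26771359/224) = (-332401 - 54500)*(-26771359/224) = -386901*(-26771359/224) = 10357865568459/224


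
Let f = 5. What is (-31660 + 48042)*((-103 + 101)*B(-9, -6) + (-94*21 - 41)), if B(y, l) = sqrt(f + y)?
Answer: -33009730 - 65528*I ≈ -3.301e+7 - 65528.0*I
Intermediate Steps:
B(y, l) = sqrt(5 + y)
(-31660 + 48042)*((-103 + 101)*B(-9, -6) + (-94*21 - 41)) = (-31660 + 48042)*((-103 + 101)*sqrt(5 - 9) + (-94*21 - 41)) = 16382*(-4*I + (-1974 - 41)) = 16382*(-4*I - 2015) = 16382*(-2015 - 4*I) = -33009730 - 65528*I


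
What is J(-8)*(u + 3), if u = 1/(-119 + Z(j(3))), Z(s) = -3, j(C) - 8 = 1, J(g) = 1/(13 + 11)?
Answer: 365/2928 ≈ 0.12466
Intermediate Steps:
J(g) = 1/24
j(C) = 9 (j(C) = 8 + 1 = 9)
u = -1/122 (u = 1/(-119 - 3) = 1/(-122) = -1/122 ≈ -0.0081967)
J(-8)*(u + 3) = (-1/122 + 3)/24 = (1/24)*(365/122) = 365/2928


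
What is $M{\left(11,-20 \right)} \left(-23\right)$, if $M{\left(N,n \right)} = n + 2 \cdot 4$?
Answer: $276$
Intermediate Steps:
$M{\left(N,n \right)} = 8 + n$ ($M{\left(N,n \right)} = n + 8 = 8 + n$)
$M{\left(11,-20 \right)} \left(-23\right) = \left(8 - 20\right) \left(-23\right) = \left(-12\right) \left(-23\right) = 276$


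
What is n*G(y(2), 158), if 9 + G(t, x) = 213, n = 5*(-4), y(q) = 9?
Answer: -4080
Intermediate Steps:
n = -20
G(t, x) = 204 (G(t, x) = -9 + 213 = 204)
n*G(y(2), 158) = -20*204 = -4080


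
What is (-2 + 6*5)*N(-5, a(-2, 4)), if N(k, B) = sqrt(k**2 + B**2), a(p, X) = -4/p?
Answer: 28*sqrt(29) ≈ 150.78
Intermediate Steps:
N(k, B) = sqrt(B**2 + k**2)
(-2 + 6*5)*N(-5, a(-2, 4)) = (-2 + 6*5)*sqrt((-4/(-2))**2 + (-5)**2) = (-2 + 30)*sqrt((-4*(-1/2))**2 + 25) = 28*sqrt(2**2 + 25) = 28*sqrt(4 + 25) = 28*sqrt(29)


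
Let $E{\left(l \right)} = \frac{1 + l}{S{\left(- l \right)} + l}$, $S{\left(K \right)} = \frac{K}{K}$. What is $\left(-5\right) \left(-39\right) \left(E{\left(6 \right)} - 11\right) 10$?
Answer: $-19500$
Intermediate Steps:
$S{\left(K \right)} = 1$
$E{\left(l \right)} = 1$ ($E{\left(l \right)} = \frac{1 + l}{1 + l} = 1$)
$\left(-5\right) \left(-39\right) \left(E{\left(6 \right)} - 11\right) 10 = \left(-5\right) \left(-39\right) \left(1 - 11\right) 10 = 195 \left(\left(-10\right) 10\right) = 195 \left(-100\right) = -19500$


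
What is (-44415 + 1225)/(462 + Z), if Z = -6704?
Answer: 21595/3121 ≈ 6.9193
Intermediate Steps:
(-44415 + 1225)/(462 + Z) = (-44415 + 1225)/(462 - 6704) = -43190/(-6242) = -43190*(-1/6242) = 21595/3121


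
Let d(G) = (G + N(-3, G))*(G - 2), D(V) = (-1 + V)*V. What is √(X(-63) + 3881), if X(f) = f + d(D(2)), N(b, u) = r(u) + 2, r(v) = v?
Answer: √3818 ≈ 61.790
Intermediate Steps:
D(V) = V*(-1 + V)
N(b, u) = 2 + u (N(b, u) = u + 2 = 2 + u)
d(G) = (-2 + G)*(2 + 2*G) (d(G) = (G + (2 + G))*(G - 2) = (2 + 2*G)*(-2 + G) = (-2 + G)*(2 + 2*G))
X(f) = f (X(f) = f + (-4 - 4*(-1 + 2) + 2*(2*(-1 + 2))²) = f + (-4 - 4 + 2*(2*1)²) = f + (-4 - 2*2 + 2*2²) = f + (-4 - 4 + 2*4) = f + (-4 - 4 + 8) = f + 0 = f)
√(X(-63) + 3881) = √(-63 + 3881) = √3818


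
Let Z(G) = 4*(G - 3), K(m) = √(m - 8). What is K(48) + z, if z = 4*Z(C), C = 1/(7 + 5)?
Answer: -140/3 + 2*√10 ≈ -40.342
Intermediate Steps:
K(m) = √(-8 + m)
C = 1/12 ≈ 0.083333
Z(G) = -12 + 4*G (Z(G) = 4*(-3 + G) = -12 + 4*G)
z = -140/3 (z = 4*(-12 + 4*(1/12)) = 4*(-12 + ⅓) = 4*(-35/3) = -140/3 ≈ -46.667)
K(48) + z = √(-8 + 48) - 140/3 = √40 - 140/3 = 2*√10 - 140/3 = -140/3 + 2*√10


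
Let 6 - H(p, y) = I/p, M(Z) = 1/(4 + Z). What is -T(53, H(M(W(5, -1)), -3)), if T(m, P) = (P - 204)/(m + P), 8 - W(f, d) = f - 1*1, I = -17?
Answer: 62/195 ≈ 0.31795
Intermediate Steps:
W(f, d) = 9 - f (W(f, d) = 8 - (f - 1*1) = 8 - (f - 1) = 8 - (-1 + f) = 8 + (1 - f) = 9 - f)
H(p, y) = 6 + 17/p (H(p, y) = 6 - (-17)/p = 6 + 17/p)
T(m, P) = (-204 + P)/(P + m)
-T(53, H(M(W(5, -1)), -3)) = -(-204 + (6 + 17/(1/(4 + (9 - 1*5)))))/((6 + 17/(1/(4 + (9 - 1*5)))) + 53) = -(-204 + (6 + 17/(1/(4 + (9 - 5)))))/((6 + 17/(1/(4 + (9 - 5)))) + 53) = -(-204 + (6 + 17/(1/(4 + 4))))/((6 + 17/(1/(4 + 4))) + 53) = -(-204 + (6 + 17/(1/8)))/((6 + 17/(1/8)) + 53) = -(-204 + (6 + 17/(⅛)))/((6 + 17/(⅛)) + 53) = -(-204 + (6 + 17*8))/((6 + 17*8) + 53) = -(-204 + (6 + 136))/((6 + 136) + 53) = -(-204 + 142)/(142 + 53) = -(-62)/195 = -1*(-62/195) = 62/195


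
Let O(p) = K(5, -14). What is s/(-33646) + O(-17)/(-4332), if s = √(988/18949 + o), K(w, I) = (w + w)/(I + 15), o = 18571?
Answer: -5/2166 - √6668207426783/637558054 ≈ -0.0063587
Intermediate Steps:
K(w, I) = 2*w/(15 + I) (K(w, I) = (2*w)/(15 + I) = 2*w/(15 + I))
O(p) = 10 (O(p) = 2*5/(15 - 14) = 2*5/1 = 2*5*1 = 10)
s = √6668207426783/18949 (s = √(988/18949 + 18571) = √(351902867/18949) = √6668207426783/18949 ≈ 136.28)
s/(-33646) + O(-17)/(-4332) = (√6668207426783/18949)/(-33646) + 10/(-4332) = (√6668207426783/18949)*(-1/33646) + 10*(-1/4332) = -√6668207426783/637558054 - 5/2166 = -5/2166 - √6668207426783/637558054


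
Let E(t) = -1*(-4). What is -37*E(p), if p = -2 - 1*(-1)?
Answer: -148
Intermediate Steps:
p = -1 (p = -2 + 1 = -1)
E(t) = 4
-37*E(p) = -37*4 = -148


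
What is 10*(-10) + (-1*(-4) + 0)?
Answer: -96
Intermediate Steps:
10*(-10) + (-1*(-4) + 0) = -100 + (4 + 0) = -100 + 4 = -96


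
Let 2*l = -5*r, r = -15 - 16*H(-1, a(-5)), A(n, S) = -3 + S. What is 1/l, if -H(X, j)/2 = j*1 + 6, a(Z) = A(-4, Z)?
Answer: 2/395 ≈ 0.0050633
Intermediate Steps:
a(Z) = -3 + Z
H(X, j) = -12 - 2*j (H(X, j) = -2*(j*1 + 6) = -2*(j + 6) = -2*(6 + j) = -12 - 2*j)
r = -79 (r = -15 - 16*(-12 - 2*(-3 - 5)) = -15 - 16*(-12 - 2*(-8)) = -15 - 16*(-12 + 16) = -15 - 16*4 = -15 - 64 = -79)
l = 395/2 (l = (-5*(-79))/2 = (½)*395 = 395/2 ≈ 197.50)
1/l = 1/(395/2) = 2/395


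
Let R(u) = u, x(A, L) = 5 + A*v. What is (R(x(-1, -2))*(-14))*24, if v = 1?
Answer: -1344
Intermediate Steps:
x(A, L) = 5 + A (x(A, L) = 5 + A*1 = 5 + A)
(R(x(-1, -2))*(-14))*24 = ((5 - 1)*(-14))*24 = (4*(-14))*24 = -56*24 = -1344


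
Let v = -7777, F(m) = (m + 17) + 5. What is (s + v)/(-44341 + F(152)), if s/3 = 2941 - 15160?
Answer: 44434/44167 ≈ 1.0060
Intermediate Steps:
F(m) = 22 + m (F(m) = (17 + m) + 5 = 22 + m)
s = -36657 (s = 3*(2941 - 15160) = 3*(-12219) = -36657)
(s + v)/(-44341 + F(152)) = (-36657 - 7777)/(-44341 + (22 + 152)) = -44434/(-44341 + 174) = -44434/(-44167) = -44434*(-1/44167) = 44434/44167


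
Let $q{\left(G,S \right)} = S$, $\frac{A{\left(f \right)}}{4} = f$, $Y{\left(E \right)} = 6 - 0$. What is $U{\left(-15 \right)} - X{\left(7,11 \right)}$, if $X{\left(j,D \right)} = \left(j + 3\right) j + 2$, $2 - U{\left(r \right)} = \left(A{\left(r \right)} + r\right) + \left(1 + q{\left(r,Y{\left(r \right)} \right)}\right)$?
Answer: $-2$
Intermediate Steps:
$Y{\left(E \right)} = 6$ ($Y{\left(E \right)} = 6 + 0 = 6$)
$A{\left(f \right)} = 4 f$
$U{\left(r \right)} = -5 - 5 r$ ($U{\left(r \right)} = 2 - \left(\left(4 r + r\right) + \left(1 + 6\right)\right) = 2 - \left(5 r + 7\right) = 2 - \left(7 + 5 r\right) = -5 - 5 r$)
$X{\left(j,D \right)} = 2 + j \left(3 + j\right)$ ($X{\left(j,D \right)} = \left(3 + j\right) j + 2 = j \left(3 + j\right) + 2 = 2 + j \left(3 + j\right)$)
$U{\left(-15 \right)} - X{\left(7,11 \right)} = \left(-5 - -75\right) - \left(2 + 7^{2} + 3 \cdot 7\right) = \left(-5 + 75\right) - \left(2 + 49 + 21\right) = 70 - 72 = -2$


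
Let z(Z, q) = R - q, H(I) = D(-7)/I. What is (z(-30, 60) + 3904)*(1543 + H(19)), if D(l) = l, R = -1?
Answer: 112638330/19 ≈ 5.9283e+6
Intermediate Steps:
H(I) = -7/I
z(Z, q) = -1 - q
(z(-30, 60) + 3904)*(1543 + H(19)) = ((-1 - 1*60) + 3904)*(1543 - 7/19) = ((-1 - 60) + 3904)*(1543 - 7*1/19) = (-61 + 3904)*(1543 - 7/19) = 3843*(29310/19) = 112638330/19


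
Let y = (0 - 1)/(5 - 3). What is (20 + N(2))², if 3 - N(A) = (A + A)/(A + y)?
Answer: 3721/9 ≈ 413.44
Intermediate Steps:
y = -½ (y = -1/2 = -1*½ = -½ ≈ -0.50000)
N(A) = 3 - 2*A/(-½ + A) (N(A) = 3 - (A + A)/(A - ½) = 3 - 2*A/(-½ + A))
(20 + N(2))² = (20 + (-3 + 2*2)/(-1 + 2*2))² = (20 + (-3 + 4)/(-1 + 4))² = (20 + 1/3)² = (20 + (⅓)*1)² = (20 + ⅓)² = (61/3)² = 3721/9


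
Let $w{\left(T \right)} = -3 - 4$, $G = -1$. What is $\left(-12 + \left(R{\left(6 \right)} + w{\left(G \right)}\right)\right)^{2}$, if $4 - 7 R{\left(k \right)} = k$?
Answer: $\frac{18225}{49} \approx 371.94$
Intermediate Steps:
$R{\left(k \right)} = \frac{4}{7} - \frac{k}{7}$
$w{\left(T \right)} = -7$
$\left(-12 + \left(R{\left(6 \right)} + w{\left(G \right)}\right)\right)^{2} = \left(-12 + \left(\left(\frac{4}{7} - \frac{6}{7}\right) - 7\right)\right)^{2} = \left(-12 - \frac{51}{7}\right)^{2} = \left(- \frac{135}{7}\right)^{2} = \frac{18225}{49}$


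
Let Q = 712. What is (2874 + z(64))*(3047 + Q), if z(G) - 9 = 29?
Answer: 10946208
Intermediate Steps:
z(G) = 38 (z(G) = 9 + 29 = 38)
(2874 + z(64))*(3047 + Q) = (2874 + 38)*(3047 + 712) = 2912*3759 = 10946208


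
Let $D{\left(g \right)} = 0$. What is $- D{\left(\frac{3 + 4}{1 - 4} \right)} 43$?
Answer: $0$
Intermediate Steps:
$- D{\left(\frac{3 + 4}{1 - 4} \right)} 43 = \left(-1\right) 0 \cdot 43 = 0 \cdot 43 = 0$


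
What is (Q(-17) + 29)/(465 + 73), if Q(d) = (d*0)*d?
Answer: 29/538 ≈ 0.053903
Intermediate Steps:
Q(d) = 0 (Q(d) = 0*d = 0)
(Q(-17) + 29)/(465 + 73) = (0 + 29)/(465 + 73) = 29/538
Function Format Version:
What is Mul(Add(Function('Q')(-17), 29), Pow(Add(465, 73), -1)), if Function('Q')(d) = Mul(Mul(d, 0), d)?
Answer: Rational(29, 538) ≈ 0.053903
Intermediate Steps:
Function('Q')(d) = 0 (Function('Q')(d) = Mul(0, d) = 0)
Mul(Add(Function('Q')(-17), 29), Pow(Add(465, 73), -1)) = Mul(Add(0, 29), Pow(Add(465, 73), -1)) = Mul(29, Pow(538, -1)) = Mul(29, Rational(1, 538)) = Rational(29, 538)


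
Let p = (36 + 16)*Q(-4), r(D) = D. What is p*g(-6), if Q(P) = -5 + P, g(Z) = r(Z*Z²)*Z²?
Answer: 3639168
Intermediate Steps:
g(Z) = Z⁵ (g(Z) = (Z*Z²)*Z² = Z³*Z² = Z⁵)
p = -468 (p = (36 + 16)*(-5 - 4) = 52*(-9) = -468)
p*g(-6) = -468*(-6)⁵ = -468*(-7776) = 3639168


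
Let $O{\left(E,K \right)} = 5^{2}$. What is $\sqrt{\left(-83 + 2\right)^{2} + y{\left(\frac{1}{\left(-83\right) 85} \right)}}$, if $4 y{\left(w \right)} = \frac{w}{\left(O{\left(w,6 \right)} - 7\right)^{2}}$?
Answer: $\frac{\sqrt{423222818857345}}{253980} \approx 81.0$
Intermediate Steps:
$O{\left(E,K \right)} = 25$
$y{\left(w \right)} = \frac{w}{1296}$ ($y{\left(w \right)} = \frac{w \frac{1}{\left(25 - 7\right)^{2}}}{4} = \frac{w \frac{1}{18^{2}}}{4} = \frac{w \frac{1}{324}}{4} = \frac{\frac{1}{324} w}{4} = \frac{w}{1296}$)
$\sqrt{\left(-83 + 2\right)^{2} + y{\left(\frac{1}{\left(-83\right) 85} \right)}} = \sqrt{\left(-83 + 2\right)^{2} + \frac{\frac{1}{-83} \cdot \frac{1}{85}}{1296}} = \sqrt{\left(-81\right)^{2} + \frac{\left(- \frac{1}{83}\right) \frac{1}{85}}{1296}} = \sqrt{6561 + \frac{1}{1296} \left(- \frac{1}{7055}\right)} = \sqrt{6561 - \frac{1}{9143280}} = \sqrt{\frac{59989060079}{9143280}} = \frac{\sqrt{423222818857345}}{253980}$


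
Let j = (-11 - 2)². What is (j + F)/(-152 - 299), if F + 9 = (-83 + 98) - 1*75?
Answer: -100/451 ≈ -0.22173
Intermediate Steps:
j = 169 (j = (-13)² = 169)
F = -69 (F = -9 + ((-83 + 98) - 1*75) = -9 + (15 - 75) = -9 - 60 = -69)
(j + F)/(-152 - 299) = (169 - 69)/(-152 - 299) = 100/(-451) = 100*(-1/451) = -100/451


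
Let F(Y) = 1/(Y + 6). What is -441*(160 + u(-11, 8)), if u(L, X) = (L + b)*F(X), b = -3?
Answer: -70119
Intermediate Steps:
F(Y) = 1/(6 + Y)
u(L, X) = (-3 + L)/(6 + X) (u(L, X) = (L - 3)/(6 + X) = (-3 + L)/(6 + X))
-441*(160 + u(-11, 8)) = -441*(160 + (-3 - 11)/(6 + 8)) = -441*(160 - 14/14) = -441*(160 + (1/14)*(-14)) = -441*(160 - 1) = -441*159 = -70119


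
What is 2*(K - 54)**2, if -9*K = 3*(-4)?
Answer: 49928/9 ≈ 5547.6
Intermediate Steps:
K = 4/3 (K = -(-4)/3 = -1/9*(-12) = 4/3 ≈ 1.3333)
2*(K - 54)**2 = 2*(4/3 - 54)**2 = 2*(-158/3)**2 = 2*(24964/9) = 49928/9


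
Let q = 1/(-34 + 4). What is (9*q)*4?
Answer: -6/5 ≈ -1.2000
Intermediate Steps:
q = -1/30 (q = 1/(-30) = -1/30 ≈ -0.033333)
(9*q)*4 = (9*(-1/30))*4 = -3/10*4 = -6/5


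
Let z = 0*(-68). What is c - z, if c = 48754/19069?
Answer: 48754/19069 ≈ 2.5567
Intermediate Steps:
c = 48754/19069 (c = 48754*(1/19069) = 48754/19069 ≈ 2.5567)
z = 0
c - z = 48754/19069 - 1*0 = 48754/19069 + 0 = 48754/19069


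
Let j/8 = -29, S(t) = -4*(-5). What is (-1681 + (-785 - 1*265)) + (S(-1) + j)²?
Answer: 42213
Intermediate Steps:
S(t) = 20
j = -232 (j = 8*(-29) = -232)
(-1681 + (-785 - 1*265)) + (S(-1) + j)² = (-1681 + (-785 - 1*265)) + (20 - 232)² = (-1681 + (-785 - 265)) + (-212)² = (-1681 - 1050) + 44944 = -2731 + 44944 = 42213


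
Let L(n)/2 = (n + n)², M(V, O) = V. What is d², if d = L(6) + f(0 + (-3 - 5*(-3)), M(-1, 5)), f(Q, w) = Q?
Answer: 90000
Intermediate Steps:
L(n) = 8*n² (L(n) = 2*(n + n)² = 2*(2*n)² = 2*(4*n²) = 8*n²)
d = 300 (d = 8*6² + (0 + (-3 - 5*(-3))) = 8*36 + (0 + (-3 + 15)) = 288 + (0 + 12) = 288 + 12 = 300)
d² = 300² = 90000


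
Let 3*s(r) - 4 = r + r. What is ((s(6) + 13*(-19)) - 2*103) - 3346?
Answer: -11381/3 ≈ -3793.7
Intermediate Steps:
s(r) = 4/3 + 2*r/3 (s(r) = 4/3 + (r + r)/3 = 4/3 + (2*r)/3 = 4/3 + 2*r/3)
((s(6) + 13*(-19)) - 2*103) - 3346 = (((4/3 + (⅔)*6) + 13*(-19)) - 2*103) - 3346 = (((4/3 + 4) - 247) - 206) - 3346 = ((16/3 - 247) - 206) - 3346 = (-725/3 - 206) - 3346 = -1343/3 - 3346 = -11381/3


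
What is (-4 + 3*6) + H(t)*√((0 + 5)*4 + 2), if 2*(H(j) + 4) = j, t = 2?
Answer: 14 - 3*√22 ≈ -0.071247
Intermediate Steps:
H(j) = -4 + j/2
(-4 + 3*6) + H(t)*√((0 + 5)*4 + 2) = (-4 + 3*6) + (-4 + (½)*2)*√((0 + 5)*4 + 2) = (-4 + 18) + (-4 + 1)*√(5*4 + 2) = 14 - 3*√(20 + 2) = 14 - 3*√22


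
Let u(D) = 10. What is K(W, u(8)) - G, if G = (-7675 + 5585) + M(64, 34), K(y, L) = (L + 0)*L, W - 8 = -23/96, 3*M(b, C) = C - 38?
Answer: 6574/3 ≈ 2191.3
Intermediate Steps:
M(b, C) = -38/3 + C/3 (M(b, C) = (C - 38)/3 = (-38 + C)/3 = -38/3 + C/3)
W = 745/96 (W = 8 - 23/96 = 745/96 ≈ 7.7604)
K(y, L) = L² (K(y, L) = L*L = L²)
G = -6274/3 (G = (-7675 + 5585) + (-38/3 + (⅓)*34) = -2090 + (-38/3 + 34/3) = -2090 - 4/3 = -6274/3 ≈ -2091.3)
K(W, u(8)) - G = 10² - 1*(-6274/3) = 100 + 6274/3 = 6574/3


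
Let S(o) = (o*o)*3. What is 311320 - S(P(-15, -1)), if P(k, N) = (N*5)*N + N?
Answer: 311272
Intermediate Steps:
P(k, N) = N + 5*N**2 (P(k, N) = (5*N)*N + N = 5*N**2 + N = N + 5*N**2)
S(o) = 3*o**2 (S(o) = o**2*3 = 3*o**2)
311320 - S(P(-15, -1)) = 311320 - 3*(-(1 + 5*(-1)))**2 = 311320 - 3*(-(1 - 5))**2 = 311320 - 3*(-1*(-4))**2 = 311320 - 3*4**2 = 311320 - 3*16 = 311320 - 1*48 = 311320 - 48 = 311272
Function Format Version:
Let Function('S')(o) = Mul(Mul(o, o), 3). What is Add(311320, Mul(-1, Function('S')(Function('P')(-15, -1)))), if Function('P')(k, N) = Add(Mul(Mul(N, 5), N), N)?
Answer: 311272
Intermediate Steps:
Function('P')(k, N) = Add(N, Mul(5, Pow(N, 2))) (Function('P')(k, N) = Add(Mul(Mul(5, N), N), N) = Add(Mul(5, Pow(N, 2)), N) = Add(N, Mul(5, Pow(N, 2))))
Function('S')(o) = Mul(3, Pow(o, 2)) (Function('S')(o) = Mul(Pow(o, 2), 3) = Mul(3, Pow(o, 2)))
Add(311320, Mul(-1, Function('S')(Function('P')(-15, -1)))) = Add(311320, Mul(-1, Mul(3, Pow(Mul(-1, Add(1, Mul(5, -1))), 2)))) = Add(311320, Mul(-1, Mul(3, Pow(Mul(-1, Add(1, -5)), 2)))) = Add(311320, Mul(-1, Mul(3, Pow(Mul(-1, -4), 2)))) = Add(311320, Mul(-1, Mul(3, Pow(4, 2)))) = Add(311320, Mul(-1, Mul(3, 16))) = Add(311320, Mul(-1, 48)) = Add(311320, -48) = 311272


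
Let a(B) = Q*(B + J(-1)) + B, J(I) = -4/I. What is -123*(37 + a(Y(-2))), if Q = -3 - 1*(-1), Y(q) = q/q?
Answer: -3444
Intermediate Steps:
Y(q) = 1
Q = -2 (Q = -3 + 1 = -2)
a(B) = -8 - B (a(B) = -2*(B - 4/(-1)) + B = -2*(B - 4*(-1)) + B = -2*(B + 4) + B = -2*(4 + B) + B = (-8 - 2*B) + B = -8 - B)
-123*(37 + a(Y(-2))) = -123*(37 + (-8 - 1*1)) = -123*(37 + (-8 - 1)) = -123*(37 - 9) = -123*28 = -3444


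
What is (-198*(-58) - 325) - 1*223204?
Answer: -212045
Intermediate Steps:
(-198*(-58) - 325) - 1*223204 = (11484 - 325) - 223204 = 11159 - 223204 = -212045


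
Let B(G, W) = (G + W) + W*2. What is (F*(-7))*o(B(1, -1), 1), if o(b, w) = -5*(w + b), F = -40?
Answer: 1400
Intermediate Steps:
B(G, W) = G + 3*W (B(G, W) = (G + W) + 2*W = G + 3*W)
o(b, w) = -5*b - 5*w (o(b, w) = -5*(b + w) = -5*b - 5*w)
(F*(-7))*o(B(1, -1), 1) = (-40*(-7))*(-5*(1 + 3*(-1)) - 5*1) = 280*(-5*(1 - 3) - 5) = 280*(-5*(-2) - 5) = 280*(10 - 5) = 280*5 = 1400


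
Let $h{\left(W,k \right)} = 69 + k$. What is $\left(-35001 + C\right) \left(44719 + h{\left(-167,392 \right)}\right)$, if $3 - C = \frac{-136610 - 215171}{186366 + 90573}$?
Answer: $- \frac{48653635891820}{30771} \approx -1.5812 \cdot 10^{9}$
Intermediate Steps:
$C = \frac{1182598}{276939}$ ($C = 3 - \frac{-136610 - 215171}{186366 + 90573} = 3 - - \frac{351781}{276939} = 3 + \frac{351781}{276939} = \frac{1182598}{276939} \approx 4.2702$)
$\left(-35001 + C\right) \left(44719 + h{\left(-167,392 \right)}\right) = \left(-35001 + \frac{1182598}{276939}\right) \left(44719 + \left(69 + 392\right)\right) = - \frac{9691959341 \left(44719 + 461\right)}{276939} = \left(- \frac{9691959341}{276939}\right) 45180 = - \frac{48653635891820}{30771}$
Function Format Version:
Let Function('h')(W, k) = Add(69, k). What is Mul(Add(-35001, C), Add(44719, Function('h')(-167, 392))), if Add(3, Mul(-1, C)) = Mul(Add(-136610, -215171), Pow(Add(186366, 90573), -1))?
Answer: Rational(-48653635891820, 30771) ≈ -1.5812e+9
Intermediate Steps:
C = Rational(1182598, 276939) (C = Add(3, Mul(-1, Mul(Add(-136610, -215171), Pow(Add(186366, 90573), -1)))) = Add(3, Mul(-1, Mul(-351781, Pow(276939, -1)))) = Add(3, Mul(-1, Mul(-351781, Rational(1, 276939)))) = Add(3, Mul(-1, Rational(-351781, 276939))) = Add(3, Rational(351781, 276939)) = Rational(1182598, 276939) ≈ 4.2702)
Mul(Add(-35001, C), Add(44719, Function('h')(-167, 392))) = Mul(Add(-35001, Rational(1182598, 276939)), Add(44719, Add(69, 392))) = Mul(Rational(-9691959341, 276939), Add(44719, 461)) = Mul(Rational(-9691959341, 276939), 45180) = Rational(-48653635891820, 30771)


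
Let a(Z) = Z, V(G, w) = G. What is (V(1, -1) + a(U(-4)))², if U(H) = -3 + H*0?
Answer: 4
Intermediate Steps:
U(H) = -3 (U(H) = -3 + 0 = -3)
(V(1, -1) + a(U(-4)))² = (1 - 3)² = (-2)² = 4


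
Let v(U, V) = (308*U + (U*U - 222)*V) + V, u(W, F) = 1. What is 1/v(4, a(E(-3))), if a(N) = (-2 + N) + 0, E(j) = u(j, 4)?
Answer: 1/1437 ≈ 0.00069589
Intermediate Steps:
E(j) = 1
a(N) = -2 + N
v(U, V) = V + 308*U + V*(-222 + U²) (v(U, V) = (308*U + (U² - 222)*V) + V = (308*U + (-222 + U²)*V) + V = (308*U + V*(-222 + U²)) + V = V + 308*U + V*(-222 + U²))
1/v(4, a(E(-3))) = 1/(-221*(-2 + 1) + 308*4 + (-2 + 1)*4²) = 1/(-221*(-1) + 1232 - 1*16) = 1/(221 + 1232 - 16) = 1/1437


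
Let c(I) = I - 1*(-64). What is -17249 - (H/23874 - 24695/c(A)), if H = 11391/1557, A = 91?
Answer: -6564295364387/384108786 ≈ -17090.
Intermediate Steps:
c(I) = 64 + I (c(I) = I + 64 = 64 + I)
H = 3797/519 (H = 11391*(1/1557) = 3797/519 ≈ 7.3160)
-17249 - (H/23874 - 24695/c(A)) = -17249 - ((3797/519)/23874 - 24695/(64 + 91)) = -17249 - ((3797/519)*(1/23874) - 24695/155) = -17249 - (3797/12390606 - 24695*1/155) = -17249 - (3797/12390606 - 4939/31) = -17249 - 1*(-61197085327/384108786) = -17249 + 61197085327/384108786 = -6564295364387/384108786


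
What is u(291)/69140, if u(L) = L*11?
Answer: 3201/69140 ≈ 0.046297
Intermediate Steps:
u(L) = 11*L
u(291)/69140 = (11*291)/69140 = 3201*(1/69140) = 3201/69140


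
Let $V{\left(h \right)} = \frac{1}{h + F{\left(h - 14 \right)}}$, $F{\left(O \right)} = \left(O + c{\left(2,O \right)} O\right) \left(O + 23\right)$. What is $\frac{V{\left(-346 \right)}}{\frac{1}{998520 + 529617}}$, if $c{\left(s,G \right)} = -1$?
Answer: $- \frac{1528137}{346} \approx -4416.6$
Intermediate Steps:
$F{\left(O \right)} = 0$ ($F{\left(O \right)} = \left(O - O\right) \left(O + 23\right) = 0 \left(23 + O\right) = 0$)
$V{\left(h \right)} = \frac{1}{h}$ ($V{\left(h \right)} = \frac{1}{h + 0} = \frac{1}{h}$)
$\frac{V{\left(-346 \right)}}{\frac{1}{998520 + 529617}} = \frac{1}{\left(-346\right) \frac{1}{998520 + 529617}} = - \frac{1}{346 \cdot \frac{1}{1528137}} = - \frac{\frac{1}{\frac{1}{1528137}}}{346} = \left(- \frac{1}{346}\right) 1528137 = - \frac{1528137}{346}$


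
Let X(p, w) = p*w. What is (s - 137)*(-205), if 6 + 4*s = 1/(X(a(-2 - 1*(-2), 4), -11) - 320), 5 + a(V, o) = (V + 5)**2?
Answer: 12265601/432 ≈ 28393.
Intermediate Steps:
a(V, o) = -5 + (5 + V)**2 (a(V, o) = -5 + (V + 5)**2 = -5 + (5 + V)**2)
s = -3241/2160 (s = -3/2 + 1/(4*((-5 + (5 + (-2 - 1*(-2)))**2)*(-11) - 320)) = -3/2 + 1/(4*((-5 + (5 + (-2 + 2))**2)*(-11) - 320)) = -3/2 + 1/(4*((-5 + (5 + 0)**2)*(-11) - 320)) = -3/2 + 1/(4*((-5 + 5**2)*(-11) - 320)) = -3/2 + 1/(4*((-5 + 25)*(-11) - 320)) = -3/2 + 1/(4*(20*(-11) - 320)) = -3/2 + 1/(4*(-220 - 320)) = -3/2 + (1/4)/(-540) = -3/2 + (1/4)*(-1/540) = -3/2 - 1/2160 = -3241/2160 ≈ -1.5005)
(s - 137)*(-205) = (-3241/2160 - 137)*(-205) = -299161/2160*(-205) = 12265601/432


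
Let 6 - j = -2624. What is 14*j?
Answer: 36820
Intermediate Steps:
j = 2630 (j = 6 - 1*(-2624) = 6 + 2624 = 2630)
14*j = 14*2630 = 36820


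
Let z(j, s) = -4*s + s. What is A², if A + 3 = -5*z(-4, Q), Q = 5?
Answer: 5184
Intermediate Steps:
z(j, s) = -3*s
A = 72 (A = -3 - (-15)*5 = -3 - 5*(-15) = -3 + 75 = 72)
A² = 72² = 5184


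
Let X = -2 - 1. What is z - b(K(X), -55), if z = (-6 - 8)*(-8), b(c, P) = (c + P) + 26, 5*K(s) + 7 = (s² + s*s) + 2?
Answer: 692/5 ≈ 138.40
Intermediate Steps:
X = -3
K(s) = -1 + 2*s²/5 (K(s) = -7/5 + ((s² + s*s) + 2)/5 = -7/5 + ((s² + s²) + 2)/5 = -7/5 + (2*s² + 2)/5 = -7/5 + (2 + 2*s²)/5 = -7/5 + (⅖ + 2*s²/5) = -1 + 2*s²/5)
b(c, P) = 26 + P + c (b(c, P) = (P + c) + 26 = 26 + P + c)
z = 112 (z = -14*(-8) = 112)
z - b(K(X), -55) = 112 - (26 - 55 + (-1 + (⅖)*(-3)²)) = 112 - (26 - 55 + (-1 + (⅖)*9)) = 112 - (26 - 55 + (-1 + 18/5)) = 112 - (26 - 55 + 13/5) = 112 - 1*(-132/5) = 112 + 132/5 = 692/5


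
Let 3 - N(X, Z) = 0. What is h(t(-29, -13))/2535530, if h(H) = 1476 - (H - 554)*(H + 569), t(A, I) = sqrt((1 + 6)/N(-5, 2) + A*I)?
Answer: 474484/3803295 - sqrt(3414)/507106 ≈ 0.12464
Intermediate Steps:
N(X, Z) = 3 (N(X, Z) = 3 - 1*0 = 3 + 0 = 3)
t(A, I) = sqrt(7/3 + A*I) (t(A, I) = sqrt((1 + 6)/3 + A*I) = sqrt(7*(1/3) + A*I) = sqrt(7/3 + A*I))
h(H) = 1476 - (-554 + H)*(569 + H)
h(t(-29, -13))/2535530 = (316702 - (sqrt(21 + 9*(-29)*(-13))/3)**2 - 5*sqrt(21 + 9*(-29)*(-13)))/2535530 = (316702 - (sqrt(21 + 3393)/3)**2 - 5*sqrt(21 + 3393))*(1/2535530) = (316702 - (sqrt(3414)/3)**2 - 5*sqrt(3414))*(1/2535530) = (316702 - 1*1138/3 - 5*sqrt(3414))*(1/2535530) = (316702 - 1138/3 - 5*sqrt(3414))*(1/2535530) = (948968/3 - 5*sqrt(3414))*(1/2535530) = 474484/3803295 - sqrt(3414)/507106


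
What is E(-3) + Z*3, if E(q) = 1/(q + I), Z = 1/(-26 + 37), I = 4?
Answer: 14/11 ≈ 1.2727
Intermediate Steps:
Z = 1/11 ≈ 0.090909
E(q) = 1/(4 + q) (E(q) = 1/(q + 4) = 1/(4 + q))
E(-3) + Z*3 = 1/(4 - 3) + (1/11)*3 = 1/1 + 3/11 = 1 + 3/11 = 14/11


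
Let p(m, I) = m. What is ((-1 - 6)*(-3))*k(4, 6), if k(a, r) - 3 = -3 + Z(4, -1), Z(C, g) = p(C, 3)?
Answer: 84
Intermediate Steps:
Z(C, g) = C
k(a, r) = 4 (k(a, r) = 3 + (-3 + 4) = 3 + 1 = 4)
((-1 - 6)*(-3))*k(4, 6) = ((-1 - 6)*(-3))*4 = -7*(-3)*4 = 21*4 = 84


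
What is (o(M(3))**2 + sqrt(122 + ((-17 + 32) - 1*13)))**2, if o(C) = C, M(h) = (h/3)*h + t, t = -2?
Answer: 125 + 4*sqrt(31) ≈ 147.27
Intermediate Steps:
M(h) = -2 + h**2/3 (M(h) = (h/3)*h - 2 = h**2/3 - 2 = -2 + h**2/3)
(o(M(3))**2 + sqrt(122 + ((-17 + 32) - 1*13)))**2 = ((-2 + (1/3)*3**2)**2 + sqrt(122 + ((-17 + 32) - 1*13)))**2 = ((-2 + (1/3)*9)**2 + sqrt(122 + (15 - 13)))**2 = ((-2 + 3)**2 + sqrt(122 + 2))**2 = (1**2 + sqrt(124))**2 = (1 + 2*sqrt(31))**2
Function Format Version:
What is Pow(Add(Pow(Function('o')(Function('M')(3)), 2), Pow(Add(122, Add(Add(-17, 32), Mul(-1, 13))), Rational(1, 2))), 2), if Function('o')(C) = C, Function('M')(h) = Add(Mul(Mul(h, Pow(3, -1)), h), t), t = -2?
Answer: Add(125, Mul(4, Pow(31, Rational(1, 2)))) ≈ 147.27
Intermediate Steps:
Function('M')(h) = Add(-2, Mul(Rational(1, 3), Pow(h, 2))) (Function('M')(h) = Add(Mul(Mul(h, Pow(3, -1)), h), -2) = Add(Mul(Mul(h, Rational(1, 3)), h), -2) = Add(Mul(Mul(Rational(1, 3), h), h), -2) = Add(Mul(Rational(1, 3), Pow(h, 2)), -2) = Add(-2, Mul(Rational(1, 3), Pow(h, 2))))
Pow(Add(Pow(Function('o')(Function('M')(3)), 2), Pow(Add(122, Add(Add(-17, 32), Mul(-1, 13))), Rational(1, 2))), 2) = Pow(Add(Pow(Add(-2, Mul(Rational(1, 3), Pow(3, 2))), 2), Pow(Add(122, Add(Add(-17, 32), Mul(-1, 13))), Rational(1, 2))), 2) = Pow(Add(Pow(Add(-2, Mul(Rational(1, 3), 9)), 2), Pow(Add(122, Add(15, -13)), Rational(1, 2))), 2) = Pow(Add(Pow(Add(-2, 3), 2), Pow(Add(122, 2), Rational(1, 2))), 2) = Pow(Add(Pow(1, 2), Pow(124, Rational(1, 2))), 2) = Pow(Add(1, Mul(2, Pow(31, Rational(1, 2)))), 2)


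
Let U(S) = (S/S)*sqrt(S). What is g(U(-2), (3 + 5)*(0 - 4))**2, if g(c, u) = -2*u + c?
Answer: 4094 + 128*I*sqrt(2) ≈ 4094.0 + 181.02*I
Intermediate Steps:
U(S) = sqrt(S) (U(S) = 1*sqrt(S) = sqrt(S))
g(c, u) = c - 2*u
g(U(-2), (3 + 5)*(0 - 4))**2 = (sqrt(-2) - 2*(3 + 5)*(0 - 4))**2 = (I*sqrt(2) - 16*(-4))**2 = (I*sqrt(2) - 2*(-32))**2 = (I*sqrt(2) + 64)**2 = (64 + I*sqrt(2))**2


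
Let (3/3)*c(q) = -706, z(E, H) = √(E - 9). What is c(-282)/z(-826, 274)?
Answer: 706*I*√835/835 ≈ 24.432*I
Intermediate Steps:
z(E, H) = √(-9 + E)
c(q) = -706
c(-282)/z(-826, 274) = -706/√(-9 - 826) = -706*(-I*√835/835) = -(-706)*I*√835/835 = 706*I*√835/835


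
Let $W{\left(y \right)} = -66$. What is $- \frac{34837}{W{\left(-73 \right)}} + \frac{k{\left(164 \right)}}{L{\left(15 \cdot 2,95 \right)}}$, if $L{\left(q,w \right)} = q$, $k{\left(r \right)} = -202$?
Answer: $\frac{5211}{10} \approx 521.1$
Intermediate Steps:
$- \frac{34837}{W{\left(-73 \right)}} + \frac{k{\left(164 \right)}}{L{\left(15 \cdot 2,95 \right)}} = - \frac{34837}{-66} - \frac{202}{15 \cdot 2} = \left(-34837\right) \left(- \frac{1}{66}\right) - \frac{202}{30} = \frac{3167}{6} - \frac{101}{15} = \frac{5211}{10}$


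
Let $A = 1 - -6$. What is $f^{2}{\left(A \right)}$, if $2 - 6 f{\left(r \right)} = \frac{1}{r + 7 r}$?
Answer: $\frac{1369}{12544} \approx 0.10914$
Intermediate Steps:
$A = 7$ ($A = 1 + 6 = 7$)
$f{\left(r \right)} = \frac{1}{3} - \frac{1}{48 r}$ ($f{\left(r \right)} = \frac{1}{3} - \frac{1}{6 \left(r + 7 r\right)} = \frac{1}{3} - \frac{1}{6 \cdot 8 r} = \frac{1}{3} - \frac{\frac{1}{8} \frac{1}{r}}{6} = \frac{1}{3} - \frac{1}{48 r}$)
$f^{2}{\left(A \right)} = \left(\frac{-1 + 16 \cdot 7}{48 \cdot 7}\right)^{2} = \left(\frac{1}{48} \cdot \frac{1}{7} \left(-1 + 112\right)\right)^{2} = \left(\frac{1}{48} \cdot \frac{1}{7} \cdot 111\right)^{2} = \left(\frac{37}{112}\right)^{2} = \frac{1369}{12544}$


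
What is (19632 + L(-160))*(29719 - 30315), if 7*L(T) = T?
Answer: -81809344/7 ≈ -1.1687e+7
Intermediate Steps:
L(T) = T/7
(19632 + L(-160))*(29719 - 30315) = (19632 + (⅐)*(-160))*(29719 - 30315) = (19632 - 160/7)*(-596) = (137264/7)*(-596) = -81809344/7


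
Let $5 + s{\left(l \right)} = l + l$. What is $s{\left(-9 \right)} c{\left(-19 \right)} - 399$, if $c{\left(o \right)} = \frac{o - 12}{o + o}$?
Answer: $- \frac{15875}{38} \approx -417.76$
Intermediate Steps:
$s{\left(l \right)} = -5 + 2 l$ ($s{\left(l \right)} = -5 + \left(l + l\right) = -5 + 2 l$)
$c{\left(o \right)} = \frac{-12 + o}{2 o}$
$s{\left(-9 \right)} c{\left(-19 \right)} - 399 = \left(-5 + 2 \left(-9\right)\right) \frac{-12 - 19}{2 \left(-19\right)} - 399 = \left(-5 - 18\right) \frac{1}{2} \left(- \frac{1}{19}\right) \left(-31\right) - 399 = \left(-23\right) \frac{31}{38} - 399 = - \frac{713}{38} - 399 = - \frac{15875}{38}$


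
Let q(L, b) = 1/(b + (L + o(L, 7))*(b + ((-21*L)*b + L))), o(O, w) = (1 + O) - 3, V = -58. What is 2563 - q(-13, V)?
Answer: 1141257765/445282 ≈ 2563.0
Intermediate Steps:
o(O, w) = -2 + O
q(L, b) = 1/(b + (-2 + 2*L)*(L + b - 21*L*b)) (q(L, b) = 1/(b + (L + (-2 + L))*(b + ((-21*L)*b + L))) = 1/(b + (-2 + 2*L)*(b + (-21*L*b + L))) = 1/(b + (-2 + 2*L)*(b + (L - 21*L*b))) = 1/(b + (-2 + 2*L)*(L + b - 21*L*b)))
2563 - q(-13, V) = 2563 - (-1)/(-58 - 2*(-13)² + 2*(-13) - 44*(-13)*(-58) + 42*(-58)*(-13)²) = 2563 - (-1)/(-58 - 2*169 - 26 - 33176 + 42*(-58)*169) = 2563 - (-1)/(-58 - 338 - 26 - 33176 - 411684) = 2563 - (-1)/(-445282) = 2563 - (-1)*(-1)/445282 = 2563 - 1*1/445282 = 2563 - 1/445282 = 1141257765/445282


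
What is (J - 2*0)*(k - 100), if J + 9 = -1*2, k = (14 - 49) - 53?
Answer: 2068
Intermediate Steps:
k = -88 (k = -35 - 53 = -88)
J = -11 (J = -9 - 1*2 = -9 - 2 = -11)
(J - 2*0)*(k - 100) = (-11 - 2*0)*(-88 - 100) = (-11 + 0)*(-188) = -11*(-188) = 2068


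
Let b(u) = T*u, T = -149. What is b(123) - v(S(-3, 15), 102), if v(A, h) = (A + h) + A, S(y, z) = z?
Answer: -18459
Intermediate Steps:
v(A, h) = h + 2*A
b(u) = -149*u
b(123) - v(S(-3, 15), 102) = -149*123 - (102 + 2*15) = -18327 - (102 + 30) = -18327 - 1*132 = -18327 - 132 = -18459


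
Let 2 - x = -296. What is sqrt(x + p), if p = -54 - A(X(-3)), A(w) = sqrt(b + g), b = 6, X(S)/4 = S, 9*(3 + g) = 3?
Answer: sqrt(2196 - 3*sqrt(30))/3 ≈ 15.562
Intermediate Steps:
g = -8/3 (g = -3 + (1/9)*3 = -3 + 1/3 = -8/3 ≈ -2.6667)
X(S) = 4*S
x = 298 (x = 2 - 1*(-296) = 2 + 296 = 298)
A(w) = sqrt(30)/3 (A(w) = sqrt(6 - 8/3) = sqrt(10/3) = sqrt(30)/3)
p = -54 - sqrt(30)/3 ≈ -55.826
sqrt(x + p) = sqrt(298 + (-54 - sqrt(30)/3)) = sqrt(244 - sqrt(30)/3)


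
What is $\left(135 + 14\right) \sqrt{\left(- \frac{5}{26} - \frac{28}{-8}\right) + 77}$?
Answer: $\frac{894 \sqrt{377}}{13} \approx 1335.3$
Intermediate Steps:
$\left(135 + 14\right) \sqrt{\left(- \frac{5}{26} - \frac{28}{-8}\right) + 77} = 149 \sqrt{\left(\left(-5\right) \frac{1}{26} - - \frac{7}{2}\right) + 77} = 149 \sqrt{\left(- \frac{5}{26} + \frac{7}{2}\right) + 77} = 149 \sqrt{\frac{43}{13} + 77} = 149 \sqrt{\frac{1044}{13}} = 149 \frac{6 \sqrt{377}}{13} = \frac{894 \sqrt{377}}{13}$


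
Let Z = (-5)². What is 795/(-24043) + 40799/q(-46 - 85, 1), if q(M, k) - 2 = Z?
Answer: 980908892/649161 ≈ 1511.0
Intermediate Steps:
Z = 25
q(M, k) = 27 (q(M, k) = 2 + 25 = 27)
795/(-24043) + 40799/q(-46 - 85, 1) = 795/(-24043) + 40799/27 = 795*(-1/24043) + 40799*(1/27) = -795/24043 + 40799/27 = 980908892/649161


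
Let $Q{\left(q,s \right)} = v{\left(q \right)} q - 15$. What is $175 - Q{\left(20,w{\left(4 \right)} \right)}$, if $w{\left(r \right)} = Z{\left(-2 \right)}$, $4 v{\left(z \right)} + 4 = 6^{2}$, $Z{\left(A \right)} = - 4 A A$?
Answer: $30$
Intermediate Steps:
$Z{\left(A \right)} = - 4 A^{2}$
$v{\left(z \right)} = 8$ ($v{\left(z \right)} = -1 + \frac{6^{2}}{4} = -1 + \frac{1}{4} \cdot 36 = -1 + 9 = 8$)
$w{\left(r \right)} = -16$ ($w{\left(r \right)} = - 4 \left(-2\right)^{2} = \left(-4\right) 4 = -16$)
$Q{\left(q,s \right)} = -15 + 8 q$ ($Q{\left(q,s \right)} = 8 q - 15 = -15 + 8 q$)
$175 - Q{\left(20,w{\left(4 \right)} \right)} = 175 - \left(-15 + 8 \cdot 20\right) = 175 - \left(-15 + 160\right) = 175 - 145 = 30$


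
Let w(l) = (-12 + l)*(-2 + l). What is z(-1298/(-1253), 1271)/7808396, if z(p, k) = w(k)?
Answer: 1597671/7808396 ≈ 0.20461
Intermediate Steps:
z(p, k) = 24 + k**2 - 14*k
z(-1298/(-1253), 1271)/7808396 = (24 + 1271**2 - 14*1271)/7808396 = (24 + 1615441 - 17794)*(1/7808396) = 1597671*(1/7808396) = 1597671/7808396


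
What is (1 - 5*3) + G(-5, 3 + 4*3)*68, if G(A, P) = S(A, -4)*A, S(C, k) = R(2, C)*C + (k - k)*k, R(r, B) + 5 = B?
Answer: -17014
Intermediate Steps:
R(r, B) = -5 + B
S(C, k) = C*(-5 + C) (S(C, k) = (-5 + C)*C + (k - k)*k = C*(-5 + C) + 0*k = C*(-5 + C) + 0 = C*(-5 + C))
G(A, P) = A²*(-5 + A) (G(A, P) = (A*(-5 + A))*A = A²*(-5 + A))
(1 - 5*3) + G(-5, 3 + 4*3)*68 = (1 - 5*3) + ((-5)²*(-5 - 5))*68 = (1 - 15) + (25*(-10))*68 = -14 - 250*68 = -14 - 17000 = -17014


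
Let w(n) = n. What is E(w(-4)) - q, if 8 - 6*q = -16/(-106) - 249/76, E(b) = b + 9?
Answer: 76027/24168 ≈ 3.1458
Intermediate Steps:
E(b) = 9 + b
q = 44813/24168 (q = 4/3 - (-16/(-106) - 249/76)/6 = 4/3 - (-16*(-1/106) - 249*1/76)/6 = 4/3 - (8/53 - 249/76)/6 = 4/3 - ⅙*(-12589/4028) = 4/3 + 12589/24168 = 44813/24168 ≈ 1.8542)
E(w(-4)) - q = (9 - 4) - 1*44813/24168 = 5 - 44813/24168 = 76027/24168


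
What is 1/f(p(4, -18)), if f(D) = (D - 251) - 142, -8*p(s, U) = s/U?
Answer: -36/14147 ≈ -0.0025447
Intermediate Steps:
p(s, U) = -s/(8*U)
f(D) = -393 + D (f(D) = (-251 + D) - 142 = -393 + D)
1/f(p(4, -18)) = 1/(-393 - ⅛*4/(-18)) = 1/(-393 - ⅛*4*(-1/18)) = 1/(-393 + 1/36) = 1/(-14147/36) = -36/14147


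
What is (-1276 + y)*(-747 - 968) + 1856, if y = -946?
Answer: 3812586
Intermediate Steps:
(-1276 + y)*(-747 - 968) + 1856 = (-1276 - 946)*(-747 - 968) + 1856 = -2222*(-1715) + 1856 = 3810730 + 1856 = 3812586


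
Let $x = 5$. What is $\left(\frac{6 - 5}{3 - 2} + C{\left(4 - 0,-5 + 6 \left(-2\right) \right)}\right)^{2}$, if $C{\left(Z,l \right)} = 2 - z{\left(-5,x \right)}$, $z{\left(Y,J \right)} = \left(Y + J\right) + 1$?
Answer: $4$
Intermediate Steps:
$z{\left(Y,J \right)} = 1 + J + Y$ ($z{\left(Y,J \right)} = \left(J + Y\right) + 1 = 1 + J + Y$)
$C{\left(Z,l \right)} = 1$ ($C{\left(Z,l \right)} = 2 - \left(1 + 5 - 5\right) = 2 - 1 = 1$)
$\left(\frac{6 - 5}{3 - 2} + C{\left(4 - 0,-5 + 6 \left(-2\right) \right)}\right)^{2} = \left(\frac{6 - 5}{3 - 2} + 1\right)^{2} = \left(1 \cdot 1^{-1} + 1\right)^{2} = \left(1 \cdot 1 + 1\right)^{2} = \left(1 + 1\right)^{2} = 2^{2} = 4$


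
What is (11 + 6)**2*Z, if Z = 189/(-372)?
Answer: -18207/124 ≈ -146.83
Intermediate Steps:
Z = -63/124 (Z = 189*(-1/372) = -63/124 ≈ -0.50806)
(11 + 6)**2*Z = (11 + 6)**2*(-63/124) = 17**2*(-63/124) = 289*(-63/124) = -18207/124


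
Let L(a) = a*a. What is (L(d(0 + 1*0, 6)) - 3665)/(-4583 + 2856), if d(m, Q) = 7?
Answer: 3616/1727 ≈ 2.0938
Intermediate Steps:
L(a) = a**2
(L(d(0 + 1*0, 6)) - 3665)/(-4583 + 2856) = (7**2 - 3665)/(-4583 + 2856) = (49 - 3665)/(-1727) = -3616*(-1/1727) = 3616/1727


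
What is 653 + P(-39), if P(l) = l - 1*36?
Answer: 578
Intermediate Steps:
P(l) = -36 + l (P(l) = l - 36 = -36 + l)
653 + P(-39) = 653 + (-36 - 39) = 653 - 75 = 578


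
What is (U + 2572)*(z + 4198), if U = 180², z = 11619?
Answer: 553152124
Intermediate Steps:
U = 32400
(U + 2572)*(z + 4198) = (32400 + 2572)*(11619 + 4198) = 34972*15817 = 553152124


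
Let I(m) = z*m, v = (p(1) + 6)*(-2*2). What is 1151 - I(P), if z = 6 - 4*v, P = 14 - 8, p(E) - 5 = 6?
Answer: -517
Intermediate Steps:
p(E) = 11 (p(E) = 5 + 6 = 11)
P = 6
v = -68 (v = (11 + 6)*(-2*2) = 17*(-4) = -68)
z = 278 (z = 6 - 4*(-68) = 6 + 272 = 278)
I(m) = 278*m
1151 - I(P) = 1151 - 278*6 = 1151 - 1*1668 = 1151 - 1668 = -517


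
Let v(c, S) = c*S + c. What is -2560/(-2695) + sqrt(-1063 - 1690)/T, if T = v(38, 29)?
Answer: 512/539 + I*sqrt(2753)/1140 ≈ 0.94991 + 0.046025*I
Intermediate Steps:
v(c, S) = c + S*c (v(c, S) = S*c + c = c + S*c)
T = 1140 (T = 38*(1 + 29) = 38*30 = 1140)
-2560/(-2695) + sqrt(-1063 - 1690)/T = -2560/(-2695) + sqrt(-1063 - 1690)/1140 = -2560*(-1/2695) + sqrt(-2753)*(1/1140) = 512/539 + (I*sqrt(2753))*(1/1140) = 512/539 + I*sqrt(2753)/1140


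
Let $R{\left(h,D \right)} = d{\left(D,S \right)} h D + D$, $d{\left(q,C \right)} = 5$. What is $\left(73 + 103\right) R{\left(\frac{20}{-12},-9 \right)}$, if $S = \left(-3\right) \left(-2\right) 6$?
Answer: $11616$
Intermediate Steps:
$S = 36$ ($S = 6 \cdot 6 = 36$)
$R{\left(h,D \right)} = D + 5 D h$ ($R{\left(h,D \right)} = 5 h D + D = 5 D h + D = D + 5 D h$)
$\left(73 + 103\right) R{\left(\frac{20}{-12},-9 \right)} = \left(73 + 103\right) \left(- 9 \left(1 + 5 \frac{20}{-12}\right)\right) = 176 \left(- 9 \left(1 + 5 \cdot 20 \left(- \frac{1}{12}\right)\right)\right) = 176 \left(- 9 \left(1 + 5 \left(- \frac{5}{3}\right)\right)\right) = 176 \left(- 9 \left(1 - \frac{25}{3}\right)\right) = 176 \left(\left(-9\right) \left(- \frac{22}{3}\right)\right) = 176 \cdot 66 = 11616$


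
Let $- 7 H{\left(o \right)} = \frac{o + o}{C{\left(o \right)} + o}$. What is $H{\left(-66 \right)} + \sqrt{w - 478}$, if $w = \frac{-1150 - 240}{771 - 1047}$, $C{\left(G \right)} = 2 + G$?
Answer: $- \frac{66}{455} + \frac{i \sqrt{9007122}}{138} \approx -0.14506 + 21.748 i$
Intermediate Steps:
$w = \frac{695}{138}$ ($w = - \frac{1390}{-276} = \left(-1390\right) \left(- \frac{1}{276}\right) = \frac{695}{138} \approx 5.0362$)
$H{\left(o \right)} = - \frac{2 o}{7 \left(2 + 2 o\right)}$ ($H{\left(o \right)} = - \frac{\left(o + o\right) \frac{1}{\left(2 + o\right) + o}}{7} = - \frac{2 o \frac{1}{2 + 2 o}}{7} = - \frac{2 o}{7 \left(2 + 2 o\right)}$)
$H{\left(-66 \right)} + \sqrt{w - 478} = \left(-1\right) \left(-66\right) \frac{1}{7 + 7 \left(-66\right)} + \sqrt{\frac{695}{138} - 478} = \left(-1\right) \left(-66\right) \frac{1}{7 - 462} + \sqrt{- \frac{65269}{138}} = \left(-1\right) \left(-66\right) \frac{1}{-455} + \frac{i \sqrt{9007122}}{138} = \left(-1\right) \left(-66\right) \left(- \frac{1}{455}\right) + \frac{i \sqrt{9007122}}{138} = - \frac{66}{455} + \frac{i \sqrt{9007122}}{138}$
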